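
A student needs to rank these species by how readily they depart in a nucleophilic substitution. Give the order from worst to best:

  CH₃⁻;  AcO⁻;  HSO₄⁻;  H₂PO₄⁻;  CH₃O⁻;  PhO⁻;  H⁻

Rank by basicity of the departing species: weakest base leaves most easily.
HSO₄⁻: pKₐ(H₂SO₄) ≈ -3
H₂PO₄⁻: pKₐ(H₃PO₄) ≈ 2.1
AcO⁻: pKₐ(CH₃COOH) ≈ 4.8 — resonance-stabilised but still a weak base
PhO⁻: pKₐ(C₆H₅OH (phenol)) ≈ 10
CH₃O⁻: pKₐ(CH₃OH) ≈ 15.5 — strong base; alkoxides do not leave unassisted
H⁻: pKₐ(H₂) ≈ 36 — extremely strong base; leaves only in special hydride-transfer contexts
CH₃⁻: pKₐ(CH₄) ≈ 48 — unstabilised carbanion; the worst conceivable leaving group
The question asks for worst first, so the sequence is read in increasing leaving-group ability.

CH₃⁻ < H⁻ < CH₃O⁻ < PhO⁻ < AcO⁻ < H₂PO₄⁻ < HSO₄⁻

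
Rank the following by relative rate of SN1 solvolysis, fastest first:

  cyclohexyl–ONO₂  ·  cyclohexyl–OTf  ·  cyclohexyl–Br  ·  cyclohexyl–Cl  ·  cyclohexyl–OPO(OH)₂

cyclohexyl–OTf > cyclohexyl–Br > cyclohexyl–Cl > cyclohexyl–ONO₂ > cyclohexyl–OPO(OH)₂

Same R in every case — rank the leaving groups.
A good leaving group is a weak base: the lower the pKₐ of its conjugate acid, the more readily it departs.
cyclohexyl–OTf loses OTf⁻: pKₐ(CF₃SO₃H (triflic acid)) ≈ -14
cyclohexyl–Br loses Br⁻: pKₐ(HBr) ≈ -9
cyclohexyl–Cl loses Cl⁻: pKₐ(HCl) ≈ -7
cyclohexyl–ONO₂ loses NO₃⁻: pKₐ(HNO₃) ≈ -1.3
cyclohexyl–OPO(OH)₂ loses H₂PO₄⁻: pKₐ(H₃PO₄) ≈ 2.1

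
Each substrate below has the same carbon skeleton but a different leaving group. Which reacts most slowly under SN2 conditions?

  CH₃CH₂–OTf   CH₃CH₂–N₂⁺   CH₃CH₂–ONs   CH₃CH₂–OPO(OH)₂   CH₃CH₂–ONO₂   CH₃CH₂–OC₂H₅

CH₃CH₂–OC₂H₅

Identical carbon frameworks mean the comparison reduces to leaving-group quality.
Leaving-group ability tracks the stability of the departed species; conjugate-acid pKₐ is the usual yardstick (lower pKₐ → better LG).
CH₃CH₂–N₂⁺ loses N₂: no meaningful conjugate acid; N₂ departs as an exceptionally stable neutral molecule
CH₃CH₂–OTf loses OTf⁻: pKₐ(CF₃SO₃H (triflic acid)) ≈ -14
CH₃CH₂–ONs loses ONs⁻: pKₐ(p-O₂NC₆H₄SO₃H) ≈ -3.5
CH₃CH₂–ONO₂ loses NO₃⁻: pKₐ(HNO₃) ≈ -1.3
CH₃CH₂–OPO(OH)₂ loses H₂PO₄⁻: pKₐ(H₃PO₄) ≈ 2.1
CH₃CH₂–OC₂H₅ loses CH₃CH₂O⁻: pKₐ(CH₃CH₂OH) ≈ 16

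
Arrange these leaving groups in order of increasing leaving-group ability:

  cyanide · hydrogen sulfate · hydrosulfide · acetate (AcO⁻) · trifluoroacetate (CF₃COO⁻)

Leaving-group ability tracks the stability of the departed species; conjugate-acid pKₐ is the usual yardstick (lower pKₐ → better LG).
hydrogen sulfate: pKₐ(H₂SO₄) ≈ -3
trifluoroacetate (CF₃COO⁻): pKₐ(CF₃COOH) ≈ 0.2
acetate (AcO⁻): pKₐ(CH₃COOH) ≈ 4.8
hydrosulfide: pKₐ(H₂S) ≈ 7
cyanide: pKₐ(HCN) ≈ 9.2
The question asks for worst first, so the sequence is read in increasing leaving-group ability.

cyanide < hydrosulfide < acetate (AcO⁻) < trifluoroacetate (CF₃COO⁻) < hydrogen sulfate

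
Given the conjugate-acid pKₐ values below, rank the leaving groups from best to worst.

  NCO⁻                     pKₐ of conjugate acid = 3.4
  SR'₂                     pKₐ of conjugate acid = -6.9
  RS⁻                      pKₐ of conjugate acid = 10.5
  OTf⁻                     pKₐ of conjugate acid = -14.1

OTf⁻ > SR'₂ > NCO⁻ > RS⁻

Lower conjugate-acid pKₐ ⇒ weaker base ⇒ better leaving group.
Sorting by the given values: OTf⁻ (-14.1), SR'₂ (-6.9), NCO⁻ (3.4), RS⁻ (10.5).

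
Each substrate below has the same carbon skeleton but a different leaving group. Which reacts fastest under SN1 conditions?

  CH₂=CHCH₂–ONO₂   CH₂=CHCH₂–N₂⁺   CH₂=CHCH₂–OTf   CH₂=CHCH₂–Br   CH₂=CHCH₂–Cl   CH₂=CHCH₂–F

The skeletons are identical, so relative rate is governed entirely by leaving-group ability.
A good leaving group is a weak base: the lower the pKₐ of its conjugate acid, the more readily it departs.
CH₂=CHCH₂–N₂⁺ loses N₂: no meaningful conjugate acid; N₂ departs as an exceptionally stable neutral molecule
CH₂=CHCH₂–OTf loses OTf⁻: pKₐ(CF₃SO₃H (triflic acid)) ≈ -14
CH₂=CHCH₂–Br loses Br⁻: pKₐ(HBr) ≈ -9
CH₂=CHCH₂–Cl loses Cl⁻: pKₐ(HCl) ≈ -7
CH₂=CHCH₂–ONO₂ loses NO₃⁻: pKₐ(HNO₃) ≈ -1.3
CH₂=CHCH₂–F loses F⁻: pKₐ(HF) ≈ 3.2

CH₂=CHCH₂–N₂⁺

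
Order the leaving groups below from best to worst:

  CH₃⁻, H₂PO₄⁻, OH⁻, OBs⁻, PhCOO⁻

OBs⁻: pKₐ(p-BrC₆H₄SO₃H) ≈ -2.8
H₂PO₄⁻: pKₐ(H₃PO₄) ≈ 2.1
PhCOO⁻: pKₐ(C₆H₅COOH) ≈ 4.2
OH⁻: pKₐ(H₂O) ≈ 15.7
CH₃⁻: pKₐ(CH₄) ≈ 48

OBs⁻ > H₂PO₄⁻ > PhCOO⁻ > OH⁻ > CH₃⁻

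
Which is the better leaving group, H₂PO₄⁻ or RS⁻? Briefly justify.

H₂PO₄⁻

H₂PO₄⁻ is the better leaving group.
pKₐ(H₃PO₄) ≈ 2.1 versus pKₐ(RSH (a thiol)) ≈ 10.5: H₂PO₄⁻ is the much weaker base.
Moderate base; biological leaving group after further activation.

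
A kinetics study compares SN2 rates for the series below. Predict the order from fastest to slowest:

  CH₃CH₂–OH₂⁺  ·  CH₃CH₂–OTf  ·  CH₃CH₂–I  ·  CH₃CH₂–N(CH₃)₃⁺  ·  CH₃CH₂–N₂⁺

CH₃CH₂–N₂⁺ > CH₃CH₂–OTf > CH₃CH₂–I > CH₃CH₂–OH₂⁺ > CH₃CH₂–N(CH₃)₃⁺

Identical carbon frameworks mean the comparison reduces to leaving-group quality.
Rank by basicity of the departing species: weakest base leaves most easily.
CH₃CH₂–N₂⁺ loses N₂: no meaningful conjugate acid; N₂ departs as an exceptionally stable neutral molecule
CH₃CH₂–OTf loses OTf⁻: pKₐ(CF₃SO₃H (triflic acid)) ≈ -14
CH₃CH₂–I loses I⁻: pKₐ(HI) ≈ -10
CH₃CH₂–OH₂⁺ loses H₂O: pKₐ(H₃O⁺) ≈ -1.7
CH₃CH₂–N(CH₃)₃⁺ loses NR'₃: pKₐ(R'₃NH⁺) ≈ 10.7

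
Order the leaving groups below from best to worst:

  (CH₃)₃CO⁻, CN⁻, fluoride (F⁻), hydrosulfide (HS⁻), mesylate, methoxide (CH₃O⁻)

mesylate: pKₐ(CH₃SO₃H (MsOH)) ≈ -1.9
fluoride (F⁻): pKₐ(HF) ≈ 3.2
hydrosulfide (HS⁻): pKₐ(H₂S) ≈ 7 — larger and more polarisable than the oxygen analogue
CN⁻: pKₐ(HCN) ≈ 9.2 — sp carbon stabilises the charge somewhat, but still a poor LG
methoxide (CH₃O⁻): pKₐ(CH₃OH) ≈ 15.5
(CH₃)₃CO⁻: pKₐ(t-BuOH) ≈ 18 — bulky, strongly basic alkoxide

mesylate > fluoride (F⁻) > hydrosulfide (HS⁻) > CN⁻ > methoxide (CH₃O⁻) > (CH₃)₃CO⁻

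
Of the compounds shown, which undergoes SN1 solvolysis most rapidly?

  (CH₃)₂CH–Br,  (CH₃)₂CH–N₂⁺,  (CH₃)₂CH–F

With the same alkyl group throughout, only the leaving group differentiates the rates.
Leaving-group ability tracks the stability of the departed species; conjugate-acid pKₐ is the usual yardstick (lower pKₐ → better LG).
(CH₃)₂CH–N₂⁺ loses N₂: no meaningful conjugate acid; N₂ departs as an exceptionally stable neutral molecule
(CH₃)₂CH–Br loses Br⁻: pKₐ(HBr) ≈ -9
(CH₃)₂CH–F loses F⁻: pKₐ(HF) ≈ 3.2

(CH₃)₂CH–N₂⁺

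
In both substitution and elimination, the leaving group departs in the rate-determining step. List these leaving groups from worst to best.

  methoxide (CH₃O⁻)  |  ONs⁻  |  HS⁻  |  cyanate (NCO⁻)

ONs⁻: pKₐ(p-O₂NC₆H₄SO₃H) ≈ -3.5 — p-nitro group further stabilises the sulfonate
cyanate (NCO⁻): pKₐ(HOCN) ≈ 3.5 — resonance between N and O
HS⁻: pKₐ(H₂S) ≈ 7
methoxide (CH₃O⁻): pKₐ(CH₃OH) ≈ 15.5 — strong base; alkoxides do not leave unassisted
Listed from poorest to best leaving group as asked.

methoxide (CH₃O⁻) < HS⁻ < cyanate (NCO⁻) < ONs⁻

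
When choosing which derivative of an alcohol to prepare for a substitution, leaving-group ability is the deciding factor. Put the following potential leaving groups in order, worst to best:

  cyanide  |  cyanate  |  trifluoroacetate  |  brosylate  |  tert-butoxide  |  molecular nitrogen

molecular nitrogen: no meaningful conjugate acid; N₂ departs as an exceptionally stable neutral molecule
brosylate: pKₐ(p-BrC₆H₄SO₃H) ≈ -2.8
trifluoroacetate: pKₐ(CF₃COOH) ≈ 0.2
cyanate: pKₐ(HOCN) ≈ 3.5
cyanide: pKₐ(HCN) ≈ 9.2
tert-butoxide: pKₐ(t-BuOH) ≈ 18
Listed from poorest to best leaving group as asked.

tert-butoxide < cyanide < cyanate < trifluoroacetate < brosylate < molecular nitrogen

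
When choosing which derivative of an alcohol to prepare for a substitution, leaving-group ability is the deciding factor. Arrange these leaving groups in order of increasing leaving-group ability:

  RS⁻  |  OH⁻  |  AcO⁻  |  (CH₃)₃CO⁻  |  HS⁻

(CH₃)₃CO⁻ < OH⁻ < RS⁻ < HS⁻ < AcO⁻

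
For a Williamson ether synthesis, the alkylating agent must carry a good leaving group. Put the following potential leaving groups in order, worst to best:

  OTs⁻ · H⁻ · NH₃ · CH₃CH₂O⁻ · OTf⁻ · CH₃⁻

CH₃⁻ < H⁻ < CH₃CH₂O⁻ < NH₃ < OTs⁻ < OTf⁻

Leaving-group ability tracks the stability of the departed species; conjugate-acid pKₐ is the usual yardstick (lower pKₐ → better LG).
OTf⁻: pKₐ(CF₃SO₃H (triflic acid)) ≈ -14 — charge spread over three oxygens and a CF₃ group; the premier leaving group in synthesis
OTs⁻: pKₐ(p-CH₃C₆H₄SO₃H (TsOH)) ≈ -2.8 — resonance-delocalised arenesulfonate
NH₃: pKₐ(NH₄⁺) ≈ 9.2
CH₃CH₂O⁻: pKₐ(CH₃CH₂OH) ≈ 16
H⁻: pKₐ(H₂) ≈ 36
CH₃⁻: pKₐ(CH₄) ≈ 48 — unstabilised carbanion; the worst conceivable leaving group
Reversing gives the worst-to-best order requested.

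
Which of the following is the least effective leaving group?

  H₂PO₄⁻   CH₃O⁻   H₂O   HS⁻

CH₃O⁻

Leaving-group ability tracks the stability of the departed species; conjugate-acid pKₐ is the usual yardstick (lower pKₐ → better LG).
H₂O: pKₐ(H₃O⁺) ≈ -1.7
H₂PO₄⁻: pKₐ(H₃PO₄) ≈ 2.1
HS⁻: pKₐ(H₂S) ≈ 7
CH₃O⁻: pKₐ(CH₃OH) ≈ 15.5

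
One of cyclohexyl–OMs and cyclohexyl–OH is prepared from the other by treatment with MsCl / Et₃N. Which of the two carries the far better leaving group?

cyclohexyl–OMs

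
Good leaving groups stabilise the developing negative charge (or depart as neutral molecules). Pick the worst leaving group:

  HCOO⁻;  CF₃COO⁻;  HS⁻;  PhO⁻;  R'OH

PhO⁻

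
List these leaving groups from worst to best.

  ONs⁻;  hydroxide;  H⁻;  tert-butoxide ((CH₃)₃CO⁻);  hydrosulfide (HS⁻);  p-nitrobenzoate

Leaving-group ability tracks the stability of the departed species; conjugate-acid pKₐ is the usual yardstick (lower pKₐ → better LG).
ONs⁻: pKₐ(p-O₂NC₆H₄SO₃H) ≈ -3.5 — p-nitro group further stabilises the sulfonate
p-nitrobenzoate: pKₐ(p-nitrobenzoic acid) ≈ 3.4 — electron-withdrawing nitro group stabilises the carboxylate
hydrosulfide (HS⁻): pKₐ(H₂S) ≈ 7
hydroxide: pKₐ(H₂O) ≈ 15.7 — strong base; essentially never leaves without prior activation
tert-butoxide ((CH₃)₃CO⁻): pKₐ(t-BuOH) ≈ 18
H⁻: pKₐ(H₂) ≈ 36 — extremely strong base; leaves only in special hydride-transfer contexts
Listed from poorest to best leaving group as asked.

H⁻ < tert-butoxide ((CH₃)₃CO⁻) < hydroxide < hydrosulfide (HS⁻) < p-nitrobenzoate < ONs⁻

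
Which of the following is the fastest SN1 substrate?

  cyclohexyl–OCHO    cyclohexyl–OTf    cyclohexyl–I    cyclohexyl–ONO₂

cyclohexyl–OTf

The skeletons are identical, so relative rate is governed entirely by leaving-group ability.
Leaving-group ability tracks the stability of the departed species; conjugate-acid pKₐ is the usual yardstick (lower pKₐ → better LG).
cyclohexyl–OTf loses OTf⁻: pKₐ(CF₃SO₃H (triflic acid)) ≈ -14
cyclohexyl–I loses I⁻: pKₐ(HI) ≈ -10
cyclohexyl–ONO₂ loses NO₃⁻: pKₐ(HNO₃) ≈ -1.3
cyclohexyl–OCHO loses HCOO⁻: pKₐ(HCOOH) ≈ 3.8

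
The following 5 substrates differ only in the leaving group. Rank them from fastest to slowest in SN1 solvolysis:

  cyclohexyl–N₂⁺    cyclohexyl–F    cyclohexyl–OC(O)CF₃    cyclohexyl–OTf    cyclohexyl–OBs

The skeletons are identical, so relative rate is governed entirely by leaving-group ability.
Rank by basicity of the departing species: weakest base leaves most easily.
cyclohexyl–N₂⁺ loses N₂: no meaningful conjugate acid; N₂ departs as an exceptionally stable neutral molecule
cyclohexyl–OTf loses OTf⁻: pKₐ(CF₃SO₃H (triflic acid)) ≈ -14
cyclohexyl–OBs loses OBs⁻: pKₐ(p-BrC₆H₄SO₃H) ≈ -2.8
cyclohexyl–OC(O)CF₃ loses CF₃COO⁻: pKₐ(CF₃COOH) ≈ 0.2
cyclohexyl–F loses F⁻: pKₐ(HF) ≈ 3.2

cyclohexyl–N₂⁺ > cyclohexyl–OTf > cyclohexyl–OBs > cyclohexyl–OC(O)CF₃ > cyclohexyl–F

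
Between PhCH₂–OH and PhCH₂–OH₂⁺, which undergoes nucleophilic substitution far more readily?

From PhCH₂–OH the departing group would be OH⁻ (pKₐ(H₂O) ≈ 15.7). Strong base; essentially never leaves without prior activation.
From PhCH₂–OH₂⁺ the leaving group is H₂O (pKₐ(H₃O⁺) ≈ -1.7). Neutral; leaves from a protonated alcohol (R–OH₂⁺).
(In practice PhCH₂–OH₂⁺ is made from PhCH₂–OH by protonation with strong acid, converting the leaving group from hydroxide to neutral water.)

PhCH₂–OH₂⁺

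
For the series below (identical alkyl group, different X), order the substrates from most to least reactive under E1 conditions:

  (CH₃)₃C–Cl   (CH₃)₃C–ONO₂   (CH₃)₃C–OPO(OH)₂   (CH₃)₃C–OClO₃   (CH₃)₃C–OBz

(CH₃)₃C–OClO₃ > (CH₃)₃C–Cl > (CH₃)₃C–ONO₂ > (CH₃)₃C–OPO(OH)₂ > (CH₃)₃C–OBz

Identical carbon frameworks mean the comparison reduces to leaving-group quality.
The more stable X⁻ (or X) is on its own — i.e. the weaker a base it is — the better a leaving group it makes.
(CH₃)₃C–OClO₃ loses ClO₄⁻: pKₐ(HClO₄) ≈ -10
(CH₃)₃C–Cl loses Cl⁻: pKₐ(HCl) ≈ -7
(CH₃)₃C–ONO₂ loses NO₃⁻: pKₐ(HNO₃) ≈ -1.3
(CH₃)₃C–OPO(OH)₂ loses H₂PO₄⁻: pKₐ(H₃PO₄) ≈ 2.1
(CH₃)₃C–OBz loses PhCOO⁻: pKₐ(C₆H₅COOH) ≈ 4.2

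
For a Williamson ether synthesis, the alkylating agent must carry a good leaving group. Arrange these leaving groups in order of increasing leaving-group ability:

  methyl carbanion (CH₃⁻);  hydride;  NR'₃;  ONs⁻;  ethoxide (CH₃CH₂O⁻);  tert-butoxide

ONs⁻: pKₐ(p-O₂NC₆H₄SO₃H) ≈ -3.5
NR'₃: pKₐ(R'₃NH⁺) ≈ 10.7
ethoxide (CH₃CH₂O⁻): pKₐ(CH₃CH₂OH) ≈ 16 — strong base; alkoxides do not leave unassisted
tert-butoxide: pKₐ(t-BuOH) ≈ 18
hydride: pKₐ(H₂) ≈ 36 — extremely strong base; leaves only in special hydride-transfer contexts
methyl carbanion (CH₃⁻): pKₐ(CH₄) ≈ 48 — unstabilised carbanion; the worst conceivable leaving group
Listed from poorest to best leaving group as asked.

methyl carbanion (CH₃⁻) < hydride < tert-butoxide < ethoxide (CH₃CH₂O⁻) < NR'₃ < ONs⁻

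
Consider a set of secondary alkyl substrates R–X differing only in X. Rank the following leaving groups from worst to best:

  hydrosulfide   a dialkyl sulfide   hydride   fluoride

hydride < hydrosulfide < fluoride < a dialkyl sulfide

The more stable X⁻ (or X) is on its own — i.e. the weaker a base it is — the better a leaving group it makes.
a dialkyl sulfide: pKₐ(R'₂SH⁺) ≈ -7 — neutral; leaves from a sulfonium salt (R–SR'₂⁺)
fluoride: pKₐ(HF) ≈ 3.2 — small and strongly basic; the poor halide leaving group
hydrosulfide: pKₐ(H₂S) ≈ 7
hydride: pKₐ(H₂) ≈ 36
The question asks for worst first, so the sequence is read in increasing leaving-group ability.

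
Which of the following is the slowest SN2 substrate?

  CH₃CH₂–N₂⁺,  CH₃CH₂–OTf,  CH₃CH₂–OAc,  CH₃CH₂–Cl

The skeletons are identical, so relative rate is governed entirely by leaving-group ability.
A good leaving group is a weak base: the lower the pKₐ of its conjugate acid, the more readily it departs.
CH₃CH₂–N₂⁺ loses N₂: no meaningful conjugate acid; N₂ departs as an exceptionally stable neutral molecule
CH₃CH₂–OTf loses OTf⁻: pKₐ(CF₃SO₃H (triflic acid)) ≈ -14
CH₃CH₂–Cl loses Cl⁻: pKₐ(HCl) ≈ -7
CH₃CH₂–OAc loses AcO⁻: pKₐ(CH₃COOH) ≈ 4.8

CH₃CH₂–OAc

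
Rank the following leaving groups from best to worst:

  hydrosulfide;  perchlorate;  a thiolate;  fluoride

Leaving-group ability tracks the stability of the departed species; conjugate-acid pKₐ is the usual yardstick (lower pKₐ → better LG).
perchlorate: pKₐ(HClO₄) ≈ -10 — extremely weak base; rarely used for safety reasons
fluoride: pKₐ(HF) ≈ 3.2 — small and strongly basic; the poor halide leaving group
hydrosulfide: pKₐ(H₂S) ≈ 7 — larger and more polarisable than the oxygen analogue
a thiolate: pKₐ(RSH (a thiol)) ≈ 10.5 — moderately basic; rarely leaves without activation

perchlorate > fluoride > hydrosulfide > a thiolate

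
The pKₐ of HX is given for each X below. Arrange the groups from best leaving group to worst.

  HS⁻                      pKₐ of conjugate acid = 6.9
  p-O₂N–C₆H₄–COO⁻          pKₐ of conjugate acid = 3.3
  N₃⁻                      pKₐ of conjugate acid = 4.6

p-O₂N–C₆H₄–COO⁻ > N₃⁻ > HS⁻

Lower conjugate-acid pKₐ ⇒ weaker base ⇒ better leaving group.
Sorting by the given values: p-O₂N–C₆H₄–COO⁻ (3.3), N₃⁻ (4.6), HS⁻ (6.9).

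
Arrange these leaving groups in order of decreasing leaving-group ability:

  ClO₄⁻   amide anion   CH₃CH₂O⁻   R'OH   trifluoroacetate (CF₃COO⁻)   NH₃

ClO₄⁻ > R'OH > trifluoroacetate (CF₃COO⁻) > NH₃ > CH₃CH₂O⁻ > amide anion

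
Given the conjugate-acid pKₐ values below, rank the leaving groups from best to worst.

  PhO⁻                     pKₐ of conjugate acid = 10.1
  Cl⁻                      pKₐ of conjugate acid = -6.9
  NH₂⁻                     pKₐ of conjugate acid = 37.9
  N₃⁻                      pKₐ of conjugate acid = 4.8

Cl⁻ > N₃⁻ > PhO⁻ > NH₂⁻

Lower conjugate-acid pKₐ ⇒ weaker base ⇒ better leaving group.
Sorting by the given values: Cl⁻ (-6.9), N₃⁻ (4.8), PhO⁻ (10.1), NH₂⁻ (37.9).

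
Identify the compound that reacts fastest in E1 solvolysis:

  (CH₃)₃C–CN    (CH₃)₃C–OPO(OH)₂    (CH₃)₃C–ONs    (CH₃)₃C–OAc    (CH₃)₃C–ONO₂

The skeletons are identical, so relative rate is governed entirely by leaving-group ability.
Leaving-group ability tracks the stability of the departed species; conjugate-acid pKₐ is the usual yardstick (lower pKₐ → better LG).
(CH₃)₃C–ONs loses ONs⁻: pKₐ(p-O₂NC₆H₄SO₃H) ≈ -3.5
(CH₃)₃C–ONO₂ loses NO₃⁻: pKₐ(HNO₃) ≈ -1.3
(CH₃)₃C–OPO(OH)₂ loses H₂PO₄⁻: pKₐ(H₃PO₄) ≈ 2.1
(CH₃)₃C–OAc loses AcO⁻: pKₐ(CH₃COOH) ≈ 4.8
(CH₃)₃C–CN loses CN⁻: pKₐ(HCN) ≈ 9.2

(CH₃)₃C–ONs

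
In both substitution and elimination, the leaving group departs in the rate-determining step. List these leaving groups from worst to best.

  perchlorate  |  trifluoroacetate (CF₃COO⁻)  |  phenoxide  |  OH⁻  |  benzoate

OH⁻ < phenoxide < benzoate < trifluoroacetate (CF₃COO⁻) < perchlorate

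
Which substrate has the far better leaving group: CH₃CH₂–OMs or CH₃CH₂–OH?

CH₃CH₂–OMs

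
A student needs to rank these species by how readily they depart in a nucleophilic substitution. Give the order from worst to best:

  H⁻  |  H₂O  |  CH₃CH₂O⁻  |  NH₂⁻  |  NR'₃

NH₂⁻ < H⁻ < CH₃CH₂O⁻ < NR'₃ < H₂O

The more stable X⁻ (or X) is on its own — i.e. the weaker a base it is — the better a leaving group it makes.
H₂O: pKₐ(H₃O⁺) ≈ -1.7 — neutral; leaves from a protonated alcohol (R–OH₂⁺)
NR'₃: pKₐ(R'₃NH⁺) ≈ 10.7 — neutral but still a fairly strong base; Hofmann-elimination LG
CH₃CH₂O⁻: pKₐ(CH₃CH₂OH) ≈ 16 — strong base; alkoxides do not leave unassisted
H⁻: pKₐ(H₂) ≈ 36
NH₂⁻: pKₐ(NH₃) ≈ 38 — extremely strong base; never a leaving group
The question asks for worst first, so the sequence is read in increasing leaving-group ability.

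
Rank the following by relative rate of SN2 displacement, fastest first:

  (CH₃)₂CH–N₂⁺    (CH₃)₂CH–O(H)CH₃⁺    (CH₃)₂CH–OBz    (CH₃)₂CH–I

Identical carbon frameworks mean the comparison reduces to leaving-group quality.
Rank by basicity of the departing species: weakest base leaves most easily.
(CH₃)₂CH–N₂⁺ loses N₂: no meaningful conjugate acid; N₂ departs as an exceptionally stable neutral molecule
(CH₃)₂CH–I loses I⁻: pKₐ(HI) ≈ -10
(CH₃)₂CH–O(H)CH₃⁺ loses R'OH: pKₐ(R'OH₂⁺) ≈ -2.4
(CH₃)₂CH–OBz loses PhCOO⁻: pKₐ(C₆H₅COOH) ≈ 4.2

(CH₃)₂CH–N₂⁺ > (CH₃)₂CH–I > (CH₃)₂CH–O(H)CH₃⁺ > (CH₃)₂CH–OBz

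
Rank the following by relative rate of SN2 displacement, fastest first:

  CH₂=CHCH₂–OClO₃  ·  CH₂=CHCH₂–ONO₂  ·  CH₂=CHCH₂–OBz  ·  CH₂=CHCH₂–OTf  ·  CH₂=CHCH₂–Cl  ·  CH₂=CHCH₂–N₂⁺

CH₂=CHCH₂–N₂⁺ > CH₂=CHCH₂–OTf > CH₂=CHCH₂–OClO₃ > CH₂=CHCH₂–Cl > CH₂=CHCH₂–ONO₂ > CH₂=CHCH₂–OBz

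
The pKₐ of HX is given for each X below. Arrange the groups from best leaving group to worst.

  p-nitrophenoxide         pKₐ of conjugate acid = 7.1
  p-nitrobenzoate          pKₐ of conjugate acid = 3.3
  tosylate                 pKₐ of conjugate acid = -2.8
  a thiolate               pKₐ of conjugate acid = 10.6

tosylate > p-nitrobenzoate > p-nitrophenoxide > a thiolate

Lower conjugate-acid pKₐ ⇒ weaker base ⇒ better leaving group.
Sorting by the given values: tosylate (-2.8), p-nitrobenzoate (3.3), p-nitrophenoxide (7.1), a thiolate (10.6).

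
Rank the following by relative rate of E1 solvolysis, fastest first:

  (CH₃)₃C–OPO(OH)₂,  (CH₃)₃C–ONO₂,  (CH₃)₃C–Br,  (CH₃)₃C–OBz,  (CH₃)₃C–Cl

(CH₃)₃C–Br > (CH₃)₃C–Cl > (CH₃)₃C–ONO₂ > (CH₃)₃C–OPO(OH)₂ > (CH₃)₃C–OBz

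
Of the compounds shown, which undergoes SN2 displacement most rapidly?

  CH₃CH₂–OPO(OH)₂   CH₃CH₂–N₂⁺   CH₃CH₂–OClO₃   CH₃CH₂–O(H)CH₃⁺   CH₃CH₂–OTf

Identical carbon frameworks mean the comparison reduces to leaving-group quality.
Leaving-group ability tracks the stability of the departed species; conjugate-acid pKₐ is the usual yardstick (lower pKₐ → better LG).
CH₃CH₂–N₂⁺ loses N₂: no meaningful conjugate acid; N₂ departs as an exceptionally stable neutral molecule
CH₃CH₂–OTf loses OTf⁻: pKₐ(CF₃SO₃H (triflic acid)) ≈ -14
CH₃CH₂–OClO₃ loses ClO₄⁻: pKₐ(HClO₄) ≈ -10
CH₃CH₂–O(H)CH₃⁺ loses R'OH: pKₐ(R'OH₂⁺) ≈ -2.4
CH₃CH₂–OPO(OH)₂ loses H₂PO₄⁻: pKₐ(H₃PO₄) ≈ 2.1

CH₃CH₂–N₂⁺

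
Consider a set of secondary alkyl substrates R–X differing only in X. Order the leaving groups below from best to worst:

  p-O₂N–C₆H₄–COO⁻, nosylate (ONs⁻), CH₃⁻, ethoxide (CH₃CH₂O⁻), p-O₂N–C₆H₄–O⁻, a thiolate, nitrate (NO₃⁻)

nosylate (ONs⁻) > nitrate (NO₃⁻) > p-O₂N–C₆H₄–COO⁻ > p-O₂N–C₆H₄–O⁻ > a thiolate > ethoxide (CH₃CH₂O⁻) > CH₃⁻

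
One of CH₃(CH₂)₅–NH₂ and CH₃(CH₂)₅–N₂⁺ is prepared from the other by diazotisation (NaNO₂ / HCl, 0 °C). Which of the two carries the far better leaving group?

CH₃(CH₂)₅–N₂⁺

From CH₃(CH₂)₅–NH₂ the departing group would be NH₂⁻ (pKₐ(NH₃) ≈ 38). Extremely strong base; never a leaving group.
From CH₃(CH₂)₅–N₂⁺ the leaving group is N₂ (no meaningful conjugate acid; N₂ departs as an exceptionally stable neutral molecule).
Diazotisation (NaNO₂ / HCl, 0 °C) works by generating a diazonium salt that expels N₂, making CH₃(CH₂)₅–N₂⁺ enormously more reactive.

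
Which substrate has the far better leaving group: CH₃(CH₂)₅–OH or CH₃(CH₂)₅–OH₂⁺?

From CH₃(CH₂)₅–OH the departing group would be OH⁻ (pKₐ(H₂O) ≈ 15.7). Strong base; essentially never leaves without prior activation.
From CH₃(CH₂)₅–OH₂⁺ the leaving group is H₂O (pKₐ(H₃O⁺) ≈ -1.7). Neutral; leaves from a protonated alcohol (R–OH₂⁺).
(In practice CH₃(CH₂)₅–OH₂⁺ is made from CH₃(CH₂)₅–OH by protonation with strong acid, converting the leaving group from hydroxide to neutral water.)

CH₃(CH₂)₅–OH₂⁺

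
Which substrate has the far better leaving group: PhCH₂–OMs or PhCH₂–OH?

PhCH₂–OMs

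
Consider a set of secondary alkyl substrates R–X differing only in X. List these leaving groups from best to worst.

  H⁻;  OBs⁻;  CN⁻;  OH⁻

OBs⁻ > CN⁻ > OH⁻ > H⁻

Leaving-group ability tracks the stability of the departed species; conjugate-acid pKₐ is the usual yardstick (lower pKₐ → better LG).
OBs⁻: pKₐ(p-BrC₆H₄SO₃H) ≈ -2.8 — arenesulfonate with a p-bromo substituent
CN⁻: pKₐ(HCN) ≈ 9.2 — sp carbon stabilises the charge somewhat, but still a poor LG
OH⁻: pKₐ(H₂O) ≈ 15.7
H⁻: pKₐ(H₂) ≈ 36 — extremely strong base; leaves only in special hydride-transfer contexts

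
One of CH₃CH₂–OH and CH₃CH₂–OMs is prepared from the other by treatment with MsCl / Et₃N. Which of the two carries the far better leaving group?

From CH₃CH₂–OH the departing group would be OH⁻ (pKₐ(H₂O) ≈ 15.7). Strong base; essentially never leaves without prior activation.
From CH₃CH₂–OMs the leaving group is OMs⁻ (pKₐ(CH₃SO₃H (MsOH)) ≈ -1.9). Resonance-delocalised alkanesulfonate.
Treatment with MsCl / Et₃N works by converting the hydroxyl into a mesylate, making CH₃CH₂–OMs enormously more reactive.

CH₃CH₂–OMs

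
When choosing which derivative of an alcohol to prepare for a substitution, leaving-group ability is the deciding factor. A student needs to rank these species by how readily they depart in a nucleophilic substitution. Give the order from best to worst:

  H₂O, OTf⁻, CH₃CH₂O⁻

Rank by basicity of the departing species: weakest base leaves most easily.
OTf⁻: pKₐ(CF₃SO₃H (triflic acid)) ≈ -14
H₂O: pKₐ(H₃O⁺) ≈ -1.7
CH₃CH₂O⁻: pKₐ(CH₃CH₂OH) ≈ 16 — strong base; alkoxides do not leave unassisted

OTf⁻ > H₂O > CH₃CH₂O⁻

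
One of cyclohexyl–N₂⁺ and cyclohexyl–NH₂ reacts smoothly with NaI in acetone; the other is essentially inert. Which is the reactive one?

From cyclohexyl–NH₂ the departing group would be NH₂⁻ (pKₐ(NH₃) ≈ 38). Extremely strong base; never a leaving group.
From cyclohexyl–N₂⁺ the leaving group is N₂ (no meaningful conjugate acid; N₂ departs as an exceptionally stable neutral molecule).
(In practice cyclohexyl–N₂⁺ is made from cyclohexyl–NH₂ by diazotisation (NaNO₂ / HCl, 0 °C), generating a diazonium salt that expels N₂.)

cyclohexyl–N₂⁺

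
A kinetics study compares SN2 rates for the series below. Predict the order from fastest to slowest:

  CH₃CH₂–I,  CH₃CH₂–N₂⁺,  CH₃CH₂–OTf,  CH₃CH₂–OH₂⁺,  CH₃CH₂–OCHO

Identical carbon frameworks mean the comparison reduces to leaving-group quality.
A good leaving group is a weak base: the lower the pKₐ of its conjugate acid, the more readily it departs.
CH₃CH₂–N₂⁺ loses N₂: no meaningful conjugate acid; N₂ departs as an exceptionally stable neutral molecule
CH₃CH₂–OTf loses OTf⁻: pKₐ(CF₃SO₃H (triflic acid)) ≈ -14
CH₃CH₂–I loses I⁻: pKₐ(HI) ≈ -10
CH₃CH₂–OH₂⁺ loses H₂O: pKₐ(H₃O⁺) ≈ -1.7
CH₃CH₂–OCHO loses HCOO⁻: pKₐ(HCOOH) ≈ 3.8

CH₃CH₂–N₂⁺ > CH₃CH₂–OTf > CH₃CH₂–I > CH₃CH₂–OH₂⁺ > CH₃CH₂–OCHO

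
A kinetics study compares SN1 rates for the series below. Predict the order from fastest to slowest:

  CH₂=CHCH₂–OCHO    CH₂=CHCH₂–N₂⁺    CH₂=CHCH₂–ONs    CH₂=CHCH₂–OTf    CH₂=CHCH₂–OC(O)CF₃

CH₂=CHCH₂–N₂⁺ > CH₂=CHCH₂–OTf > CH₂=CHCH₂–ONs > CH₂=CHCH₂–OC(O)CF₃ > CH₂=CHCH₂–OCHO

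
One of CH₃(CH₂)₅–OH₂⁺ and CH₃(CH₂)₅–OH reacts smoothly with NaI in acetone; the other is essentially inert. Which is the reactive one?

From CH₃(CH₂)₅–OH the departing group would be OH⁻ (pKₐ(H₂O) ≈ 15.7). Strong base; essentially never leaves without prior activation.
From CH₃(CH₂)₅–OH₂⁺ the leaving group is H₂O (pKₐ(H₃O⁺) ≈ -1.7). Neutral; leaves from a protonated alcohol (R–OH₂⁺).
(In practice CH₃(CH₂)₅–OH₂⁺ is made from CH₃(CH₂)₅–OH by protonation with strong acid, converting the leaving group from hydroxide to neutral water.)

CH₃(CH₂)₅–OH₂⁺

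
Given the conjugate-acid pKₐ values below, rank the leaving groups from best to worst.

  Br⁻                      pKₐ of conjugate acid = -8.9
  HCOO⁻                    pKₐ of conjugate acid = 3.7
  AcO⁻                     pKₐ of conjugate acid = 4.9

Br⁻ > HCOO⁻ > AcO⁻

Lower conjugate-acid pKₐ ⇒ weaker base ⇒ better leaving group.
Sorting by the given values: Br⁻ (-8.9), HCOO⁻ (3.7), AcO⁻ (4.9).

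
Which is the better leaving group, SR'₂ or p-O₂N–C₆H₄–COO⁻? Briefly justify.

SR'₂ is the better leaving group.
pKₐ(R'₂SH⁺) ≈ -7 versus pKₐ(p-nitrobenzoic acid) ≈ 3.4: SR'₂ is the much weaker base.
Neutral; leaves from a sulfonium salt (R–SR'₂⁺).

SR'₂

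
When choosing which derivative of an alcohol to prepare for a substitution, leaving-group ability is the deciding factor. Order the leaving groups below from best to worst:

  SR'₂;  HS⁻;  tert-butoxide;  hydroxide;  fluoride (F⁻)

Leaving-group ability tracks the stability of the departed species; conjugate-acid pKₐ is the usual yardstick (lower pKₐ → better LG).
SR'₂: pKₐ(R'₂SH⁺) ≈ -7
fluoride (F⁻): pKₐ(HF) ≈ 3.2
HS⁻: pKₐ(H₂S) ≈ 7
hydroxide: pKₐ(H₂O) ≈ 15.7
tert-butoxide: pKₐ(t-BuOH) ≈ 18

SR'₂ > fluoride (F⁻) > HS⁻ > hydroxide > tert-butoxide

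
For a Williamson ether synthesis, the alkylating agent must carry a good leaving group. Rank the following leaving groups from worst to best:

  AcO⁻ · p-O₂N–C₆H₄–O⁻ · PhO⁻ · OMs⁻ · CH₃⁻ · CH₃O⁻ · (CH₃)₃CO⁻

CH₃⁻ < (CH₃)₃CO⁻ < CH₃O⁻ < PhO⁻ < p-O₂N–C₆H₄–O⁻ < AcO⁻ < OMs⁻

A good leaving group is a weak base: the lower the pKₐ of its conjugate acid, the more readily it departs.
OMs⁻: pKₐ(CH₃SO₃H (MsOH)) ≈ -1.9
AcO⁻: pKₐ(CH₃COOH) ≈ 4.8
p-O₂N–C₆H₄–O⁻: pKₐ(p-nitrophenol) ≈ 7.2
PhO⁻: pKₐ(C₆H₅OH (phenol)) ≈ 10
CH₃O⁻: pKₐ(CH₃OH) ≈ 15.5
(CH₃)₃CO⁻: pKₐ(t-BuOH) ≈ 18
CH₃⁻: pKₐ(CH₄) ≈ 48
The question asks for worst first, so the sequence is read in increasing leaving-group ability.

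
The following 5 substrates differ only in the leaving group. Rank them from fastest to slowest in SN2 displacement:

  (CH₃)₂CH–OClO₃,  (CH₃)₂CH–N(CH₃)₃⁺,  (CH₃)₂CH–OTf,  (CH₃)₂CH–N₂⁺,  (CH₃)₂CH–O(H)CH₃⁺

(CH₃)₂CH–N₂⁺ > (CH₃)₂CH–OTf > (CH₃)₂CH–OClO₃ > (CH₃)₂CH–O(H)CH₃⁺ > (CH₃)₂CH–N(CH₃)₃⁺

With the same alkyl group throughout, only the leaving group differentiates the rates.
A good leaving group is a weak base: the lower the pKₐ of its conjugate acid, the more readily it departs.
(CH₃)₂CH–N₂⁺ loses N₂: no meaningful conjugate acid; N₂ departs as an exceptionally stable neutral molecule
(CH₃)₂CH–OTf loses OTf⁻: pKₐ(CF₃SO₃H (triflic acid)) ≈ -14
(CH₃)₂CH–OClO₃ loses ClO₄⁻: pKₐ(HClO₄) ≈ -10
(CH₃)₂CH–O(H)CH₃⁺ loses R'OH: pKₐ(R'OH₂⁺) ≈ -2.4
(CH₃)₂CH–N(CH₃)₃⁺ loses NR'₃: pKₐ(R'₃NH⁺) ≈ 10.7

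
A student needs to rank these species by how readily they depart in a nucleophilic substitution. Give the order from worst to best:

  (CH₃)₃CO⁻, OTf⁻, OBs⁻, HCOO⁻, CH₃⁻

CH₃⁻ < (CH₃)₃CO⁻ < HCOO⁻ < OBs⁻ < OTf⁻

The more stable X⁻ (or X) is on its own — i.e. the weaker a base it is — the better a leaving group it makes.
OTf⁻: pKₐ(CF₃SO₃H (triflic acid)) ≈ -14
OBs⁻: pKₐ(p-BrC₆H₄SO₃H) ≈ -2.8 — arenesulfonate with a p-bromo substituent
HCOO⁻: pKₐ(HCOOH) ≈ 3.8
(CH₃)₃CO⁻: pKₐ(t-BuOH) ≈ 18 — bulky, strongly basic alkoxide
CH₃⁻: pKₐ(CH₄) ≈ 48 — unstabilised carbanion; the worst conceivable leaving group
Reversing gives the worst-to-best order requested.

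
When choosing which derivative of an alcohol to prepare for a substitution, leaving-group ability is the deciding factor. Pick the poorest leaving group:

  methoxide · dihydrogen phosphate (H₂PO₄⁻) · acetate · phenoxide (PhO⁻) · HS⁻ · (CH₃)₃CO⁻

(CH₃)₃CO⁻

Leaving-group ability tracks the stability of the departed species; conjugate-acid pKₐ is the usual yardstick (lower pKₐ → better LG).
dihydrogen phosphate (H₂PO₄⁻): pKₐ(H₃PO₄) ≈ 2.1
acetate: pKₐ(CH₃COOH) ≈ 4.8
HS⁻: pKₐ(H₂S) ≈ 7
phenoxide (PhO⁻): pKₐ(C₆H₅OH (phenol)) ≈ 10
methoxide: pKₐ(CH₃OH) ≈ 15.5
(CH₃)₃CO⁻: pKₐ(t-BuOH) ≈ 18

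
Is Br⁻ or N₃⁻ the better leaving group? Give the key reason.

Br⁻

Br⁻ is the better leaving group.
pKₐ(HBr) ≈ -9 versus pKₐ(HN₃) ≈ 4.7: Br⁻ is the much weaker base.
Weak base; good leaving group.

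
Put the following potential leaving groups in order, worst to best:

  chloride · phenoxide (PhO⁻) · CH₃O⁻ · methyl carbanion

methyl carbanion < CH₃O⁻ < phenoxide (PhO⁻) < chloride

A good leaving group is a weak base: the lower the pKₐ of its conjugate acid, the more readily it departs.
chloride: pKₐ(HCl) ≈ -7 — moderately weak base
phenoxide (PhO⁻): pKₐ(C₆H₅OH (phenol)) ≈ 10 — resonance into the ring helps, but still a poor LG
CH₃O⁻: pKₐ(CH₃OH) ≈ 15.5
methyl carbanion: pKₐ(CH₄) ≈ 48 — unstabilised carbanion; the worst conceivable leaving group
Listed from poorest to best leaving group as asked.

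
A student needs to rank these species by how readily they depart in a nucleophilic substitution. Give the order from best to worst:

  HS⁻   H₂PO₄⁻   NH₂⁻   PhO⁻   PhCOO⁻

H₂PO₄⁻ > PhCOO⁻ > HS⁻ > PhO⁻ > NH₂⁻

H₂PO₄⁻: pKₐ(H₃PO₄) ≈ 2.1 — moderate base; biological leaving group after further activation
PhCOO⁻: pKₐ(C₆H₅COOH) ≈ 4.2
HS⁻: pKₐ(H₂S) ≈ 7
PhO⁻: pKₐ(C₆H₅OH (phenol)) ≈ 10 — resonance into the ring helps, but still a poor LG
NH₂⁻: pKₐ(NH₃) ≈ 38 — extremely strong base; never a leaving group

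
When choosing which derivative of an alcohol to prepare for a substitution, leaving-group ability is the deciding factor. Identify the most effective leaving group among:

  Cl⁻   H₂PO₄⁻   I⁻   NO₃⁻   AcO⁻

A good leaving group is a weak base: the lower the pKₐ of its conjugate acid, the more readily it departs.
I⁻: pKₐ(HI) ≈ -10
Cl⁻: pKₐ(HCl) ≈ -7
NO₃⁻: pKₐ(HNO₃) ≈ -1.3
H₂PO₄⁻: pKₐ(H₃PO₄) ≈ 2.1
AcO⁻: pKₐ(CH₃COOH) ≈ 4.8

I⁻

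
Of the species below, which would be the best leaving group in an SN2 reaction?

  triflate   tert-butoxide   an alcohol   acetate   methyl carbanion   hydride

triflate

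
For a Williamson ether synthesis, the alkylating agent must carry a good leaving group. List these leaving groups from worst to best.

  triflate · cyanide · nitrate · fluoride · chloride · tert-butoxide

tert-butoxide < cyanide < fluoride < nitrate < chloride < triflate

triflate: pKₐ(CF₃SO₃H (triflic acid)) ≈ -14
chloride: pKₐ(HCl) ≈ -7
nitrate: pKₐ(HNO₃) ≈ -1.3
fluoride: pKₐ(HF) ≈ 3.2
cyanide: pKₐ(HCN) ≈ 9.2
tert-butoxide: pKₐ(t-BuOH) ≈ 18
The question asks for worst first, so the sequence is read in increasing leaving-group ability.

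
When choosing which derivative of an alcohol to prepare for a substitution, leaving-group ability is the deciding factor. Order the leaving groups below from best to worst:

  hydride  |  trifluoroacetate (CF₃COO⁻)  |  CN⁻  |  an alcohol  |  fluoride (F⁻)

an alcohol > trifluoroacetate (CF₃COO⁻) > fluoride (F⁻) > CN⁻ > hydride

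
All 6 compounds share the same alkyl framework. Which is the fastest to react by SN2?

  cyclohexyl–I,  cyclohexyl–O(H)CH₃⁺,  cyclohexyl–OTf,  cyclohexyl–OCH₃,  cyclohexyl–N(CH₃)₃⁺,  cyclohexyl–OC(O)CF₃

The skeletons are identical, so relative rate is governed entirely by leaving-group ability.
Rank by basicity of the departing species: weakest base leaves most easily.
cyclohexyl–OTf loses OTf⁻: pKₐ(CF₃SO₃H (triflic acid)) ≈ -14
cyclohexyl–I loses I⁻: pKₐ(HI) ≈ -10
cyclohexyl–O(H)CH₃⁺ loses R'OH: pKₐ(R'OH₂⁺) ≈ -2.4
cyclohexyl–OC(O)CF₃ loses CF₃COO⁻: pKₐ(CF₃COOH) ≈ 0.2
cyclohexyl–N(CH₃)₃⁺ loses NR'₃: pKₐ(R'₃NH⁺) ≈ 10.7
cyclohexyl–OCH₃ loses CH₃O⁻: pKₐ(CH₃OH) ≈ 15.5

cyclohexyl–OTf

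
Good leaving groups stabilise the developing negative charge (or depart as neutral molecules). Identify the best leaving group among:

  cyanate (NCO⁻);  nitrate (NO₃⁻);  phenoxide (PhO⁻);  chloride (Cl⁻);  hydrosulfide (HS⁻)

chloride (Cl⁻)

chloride (Cl⁻): pKₐ(HCl) ≈ -7
nitrate (NO₃⁻): pKₐ(HNO₃) ≈ -1.3
cyanate (NCO⁻): pKₐ(HOCN) ≈ 3.5
hydrosulfide (HS⁻): pKₐ(H₂S) ≈ 7
phenoxide (PhO⁻): pKₐ(C₆H₅OH (phenol)) ≈ 10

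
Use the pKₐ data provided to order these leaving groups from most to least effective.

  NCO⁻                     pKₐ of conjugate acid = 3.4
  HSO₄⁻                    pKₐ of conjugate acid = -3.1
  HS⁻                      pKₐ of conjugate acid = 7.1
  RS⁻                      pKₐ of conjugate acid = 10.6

HSO₄⁻ > NCO⁻ > HS⁻ > RS⁻

Lower conjugate-acid pKₐ ⇒ weaker base ⇒ better leaving group.
Sorting by the given values: HSO₄⁻ (-3.1), NCO⁻ (3.4), HS⁻ (7.1), RS⁻ (10.6).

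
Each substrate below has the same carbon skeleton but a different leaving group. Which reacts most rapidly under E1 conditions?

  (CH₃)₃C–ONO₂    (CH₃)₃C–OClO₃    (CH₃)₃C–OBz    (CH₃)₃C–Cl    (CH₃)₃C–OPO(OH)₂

(CH₃)₃C–OClO₃

Same R in every case — rank the leaving groups.
The more stable X⁻ (or X) is on its own — i.e. the weaker a base it is — the better a leaving group it makes.
(CH₃)₃C–OClO₃ loses ClO₄⁻: pKₐ(HClO₄) ≈ -10
(CH₃)₃C–Cl loses Cl⁻: pKₐ(HCl) ≈ -7
(CH₃)₃C–ONO₂ loses NO₃⁻: pKₐ(HNO₃) ≈ -1.3
(CH₃)₃C–OPO(OH)₂ loses H₂PO₄⁻: pKₐ(H₃PO₄) ≈ 2.1
(CH₃)₃C–OBz loses PhCOO⁻: pKₐ(C₆H₅COOH) ≈ 4.2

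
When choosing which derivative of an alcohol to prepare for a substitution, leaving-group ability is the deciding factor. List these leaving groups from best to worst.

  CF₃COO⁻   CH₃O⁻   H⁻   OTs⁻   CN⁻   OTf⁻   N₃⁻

OTf⁻ > OTs⁻ > CF₃COO⁻ > N₃⁻ > CN⁻ > CH₃O⁻ > H⁻

The more stable X⁻ (or X) is on its own — i.e. the weaker a base it is — the better a leaving group it makes.
OTf⁻: pKₐ(CF₃SO₃H (triflic acid)) ≈ -14
OTs⁻: pKₐ(p-CH₃C₆H₄SO₃H (TsOH)) ≈ -2.8
CF₃COO⁻: pKₐ(CF₃COOH) ≈ 0.2
N₃⁻: pKₐ(HN₃) ≈ 4.7
CN⁻: pKₐ(HCN) ≈ 9.2
CH₃O⁻: pKₐ(CH₃OH) ≈ 15.5
H⁻: pKₐ(H₂) ≈ 36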